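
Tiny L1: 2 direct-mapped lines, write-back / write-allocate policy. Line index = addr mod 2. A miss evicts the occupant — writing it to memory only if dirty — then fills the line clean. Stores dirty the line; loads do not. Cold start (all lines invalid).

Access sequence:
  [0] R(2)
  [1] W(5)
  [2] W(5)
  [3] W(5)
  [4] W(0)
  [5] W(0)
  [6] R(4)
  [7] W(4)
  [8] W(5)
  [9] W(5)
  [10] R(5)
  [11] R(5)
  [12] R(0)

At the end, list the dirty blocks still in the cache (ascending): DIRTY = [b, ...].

0: R B2 → L0 miss [-]
1: W B5 → L1 miss [D]
2: W B5 → L1 hit [D]
3: W B5 → L1 hit [D]
4: W B0 → L0 miss [D]
5: W B0 → L0 hit [D]
6: R B4 → L0 miss wb→B0 [-]
7: W B4 → L0 hit [D]
8: W B5 → L1 hit [D]
9: W B5 → L1 hit [D]
10: R B5 → L1 hit [D]
11: R B5 → L1 hit [D]
12: R B0 → L0 miss wb→B4 [-]

DIRTY = [5]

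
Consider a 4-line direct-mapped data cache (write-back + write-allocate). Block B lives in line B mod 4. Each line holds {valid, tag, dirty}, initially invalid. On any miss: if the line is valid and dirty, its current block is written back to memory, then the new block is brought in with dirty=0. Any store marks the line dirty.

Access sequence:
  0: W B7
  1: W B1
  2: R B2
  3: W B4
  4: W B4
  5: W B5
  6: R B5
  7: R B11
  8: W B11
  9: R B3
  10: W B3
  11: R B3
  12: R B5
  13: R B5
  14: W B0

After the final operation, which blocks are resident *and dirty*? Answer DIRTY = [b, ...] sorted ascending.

0: W B7 -> L3 miss  d=D]
1: W B1 -> L1 miss  d=D]
2: R B2 -> L2 miss  d=-]
3: W B4 -> L0 miss  d=D]
4: W B4 -> L0 hit  d=D]
5: W B5 -> L1 miss wb->B1  d=D]
6: R B5 -> L1 hit  d=D]
7: R B11 -> L3 miss wb->B7  d=-]
8: W B11 -> L3 hit  d=D]
9: R B3 -> L3 miss wb->B11  d=-]
10: W B3 -> L3 hit  d=D]
11: R B3 -> L3 hit  d=D]
12: R B5 -> L1 hit  d=D]
13: R B5 -> L1 hit  d=D]
14: W B0 -> L0 miss wb->B4  d=D]

DIRTY = [0, 3, 5]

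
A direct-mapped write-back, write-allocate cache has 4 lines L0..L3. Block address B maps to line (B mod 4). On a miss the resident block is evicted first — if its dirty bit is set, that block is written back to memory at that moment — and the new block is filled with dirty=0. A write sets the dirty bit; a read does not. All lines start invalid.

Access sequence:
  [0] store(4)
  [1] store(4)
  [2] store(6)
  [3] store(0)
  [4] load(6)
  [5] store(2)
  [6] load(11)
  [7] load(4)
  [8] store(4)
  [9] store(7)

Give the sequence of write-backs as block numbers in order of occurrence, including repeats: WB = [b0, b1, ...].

WB = [4, 6, 0]

0: W B4 → L0 miss [D]
1: W B4 → L0 hit [D]
2: W B6 → L2 miss [D]
3: W B0 → L0 miss wb→B4 [D]
4: R B6 → L2 hit [D]
5: W B2 → L2 miss wb→B6 [D]
6: R B11 → L3 miss [-]
7: R B4 → L0 miss wb→B0 [-]
8: W B4 → L0 hit [D]
9: W B7 → L3 miss [D]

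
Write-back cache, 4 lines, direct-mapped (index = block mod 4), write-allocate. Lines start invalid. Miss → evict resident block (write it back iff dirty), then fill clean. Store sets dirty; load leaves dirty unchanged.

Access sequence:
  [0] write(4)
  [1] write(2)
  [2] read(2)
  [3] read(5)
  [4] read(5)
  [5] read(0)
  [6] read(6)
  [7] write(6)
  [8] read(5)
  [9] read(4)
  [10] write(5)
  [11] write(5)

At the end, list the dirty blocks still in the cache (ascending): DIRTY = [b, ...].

DIRTY = [5, 6]

0: W B4 → L0 miss [D]
1: W B2 → L2 miss [D]
2: R B2 → L2 hit [D]
3: R B5 → L1 miss [-]
4: R B5 → L1 hit [-]
5: R B0 → L0 miss wb→B4 [-]
6: R B6 → L2 miss wb→B2 [-]
7: W B6 → L2 hit [D]
8: R B5 → L1 hit [-]
9: R B4 → L0 miss [-]
10: W B5 → L1 hit [D]
11: W B5 → L1 hit [D]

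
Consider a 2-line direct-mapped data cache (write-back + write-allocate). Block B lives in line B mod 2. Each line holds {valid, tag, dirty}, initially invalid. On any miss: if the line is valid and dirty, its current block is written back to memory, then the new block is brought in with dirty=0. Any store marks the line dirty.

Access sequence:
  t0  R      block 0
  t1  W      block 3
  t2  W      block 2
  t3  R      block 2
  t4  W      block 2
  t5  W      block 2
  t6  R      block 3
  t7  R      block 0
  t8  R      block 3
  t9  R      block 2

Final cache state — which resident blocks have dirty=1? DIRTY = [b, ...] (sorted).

  0 | R B0 → L0 miss [-]
  1 | W B3 → L1 miss [D]
  2 | W B2 → L0 miss [D]
  3 | R B2 → L0 hit [D]
  4 | W B2 → L0 hit [D]
  5 | W B2 → L0 hit [D]
  6 | R B3 → L1 hit [D]
  7 | R B0 → L0 miss wb→B2 [-]
  8 | R B3 → L1 hit [D]
  9 | R B2 → L0 miss [-]

DIRTY = [3]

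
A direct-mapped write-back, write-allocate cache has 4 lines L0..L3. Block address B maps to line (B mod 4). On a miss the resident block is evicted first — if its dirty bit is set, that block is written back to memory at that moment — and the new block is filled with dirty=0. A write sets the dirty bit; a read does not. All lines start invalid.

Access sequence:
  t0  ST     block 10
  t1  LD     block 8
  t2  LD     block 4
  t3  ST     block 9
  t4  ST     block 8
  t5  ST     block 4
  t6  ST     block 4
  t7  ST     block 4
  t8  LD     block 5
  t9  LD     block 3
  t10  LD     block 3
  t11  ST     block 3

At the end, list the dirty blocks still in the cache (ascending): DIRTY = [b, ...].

DIRTY = [3, 4, 10]

0: W B10 -> L2 miss  d=D]
1: R B8 -> L0 miss  d=-]
2: R B4 -> L0 miss  d=-]
3: W B9 -> L1 miss  d=D]
4: W B8 -> L0 miss  d=D]
5: W B4 -> L0 miss wb->B8  d=D]
6: W B4 -> L0 hit  d=D]
7: W B4 -> L0 hit  d=D]
8: R B5 -> L1 miss wb->B9  d=-]
9: R B3 -> L3 miss  d=-]
10: R B3 -> L3 hit  d=-]
11: W B3 -> L3 hit  d=D]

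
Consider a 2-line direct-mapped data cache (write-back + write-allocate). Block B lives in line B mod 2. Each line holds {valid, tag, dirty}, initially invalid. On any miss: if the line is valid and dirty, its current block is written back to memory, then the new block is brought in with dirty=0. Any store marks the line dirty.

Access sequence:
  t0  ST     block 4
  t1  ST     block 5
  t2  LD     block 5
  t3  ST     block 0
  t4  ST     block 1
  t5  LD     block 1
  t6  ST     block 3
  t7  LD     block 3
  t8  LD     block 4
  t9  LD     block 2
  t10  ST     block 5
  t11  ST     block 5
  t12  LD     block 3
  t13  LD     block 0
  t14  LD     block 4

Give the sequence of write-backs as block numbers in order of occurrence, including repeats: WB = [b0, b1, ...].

0: W B4 -> L0 miss  d=D]
1: W B5 -> L1 miss  d=D]
2: R B5 -> L1 hit  d=D]
3: W B0 -> L0 miss wb->B4  d=D]
4: W B1 -> L1 miss wb->B5  d=D]
5: R B1 -> L1 hit  d=D]
6: W B3 -> L1 miss wb->B1  d=D]
7: R B3 -> L1 hit  d=D]
8: R B4 -> L0 miss wb->B0  d=-]
9: R B2 -> L0 miss  d=-]
10: W B5 -> L1 miss wb->B3  d=D]
11: W B5 -> L1 hit  d=D]
12: R B3 -> L1 miss wb->B5  d=-]
13: R B0 -> L0 miss  d=-]
14: R B4 -> L0 miss  d=-]

WB = [4, 5, 1, 0, 3, 5]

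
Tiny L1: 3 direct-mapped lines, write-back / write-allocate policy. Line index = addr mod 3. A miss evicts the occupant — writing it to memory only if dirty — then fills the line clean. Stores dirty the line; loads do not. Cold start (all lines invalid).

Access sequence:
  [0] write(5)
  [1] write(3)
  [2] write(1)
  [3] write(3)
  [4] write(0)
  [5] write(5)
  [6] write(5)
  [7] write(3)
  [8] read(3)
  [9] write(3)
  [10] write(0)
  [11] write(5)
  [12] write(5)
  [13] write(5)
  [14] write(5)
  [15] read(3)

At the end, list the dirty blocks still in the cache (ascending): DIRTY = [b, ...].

DIRTY = [1, 5]

0: W B5 → L2 miss [D]
1: W B3 → L0 miss [D]
2: W B1 → L1 miss [D]
3: W B3 → L0 hit [D]
4: W B0 → L0 miss wb→B3 [D]
5: W B5 → L2 hit [D]
6: W B5 → L2 hit [D]
7: W B3 → L0 miss wb→B0 [D]
8: R B3 → L0 hit [D]
9: W B3 → L0 hit [D]
10: W B0 → L0 miss wb→B3 [D]
11: W B5 → L2 hit [D]
12: W B5 → L2 hit [D]
13: W B5 → L2 hit [D]
14: W B5 → L2 hit [D]
15: R B3 → L0 miss wb→B0 [-]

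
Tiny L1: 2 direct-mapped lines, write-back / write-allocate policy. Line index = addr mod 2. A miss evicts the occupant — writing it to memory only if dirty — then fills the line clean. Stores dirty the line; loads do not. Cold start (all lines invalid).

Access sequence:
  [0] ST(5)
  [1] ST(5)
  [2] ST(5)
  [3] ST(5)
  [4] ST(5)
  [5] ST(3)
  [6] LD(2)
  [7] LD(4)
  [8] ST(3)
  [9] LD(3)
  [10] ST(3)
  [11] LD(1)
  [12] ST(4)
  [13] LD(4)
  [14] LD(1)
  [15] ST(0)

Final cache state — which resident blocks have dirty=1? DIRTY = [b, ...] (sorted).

0: W B5 → L1 miss [D]
1: W B5 → L1 hit [D]
2: W B5 → L1 hit [D]
3: W B5 → L1 hit [D]
4: W B5 → L1 hit [D]
5: W B3 → L1 miss wb→B5 [D]
6: R B2 → L0 miss [-]
7: R B4 → L0 miss [-]
8: W B3 → L1 hit [D]
9: R B3 → L1 hit [D]
10: W B3 → L1 hit [D]
11: R B1 → L1 miss wb→B3 [-]
12: W B4 → L0 hit [D]
13: R B4 → L0 hit [D]
14: R B1 → L1 hit [-]
15: W B0 → L0 miss wb→B4 [D]

DIRTY = [0]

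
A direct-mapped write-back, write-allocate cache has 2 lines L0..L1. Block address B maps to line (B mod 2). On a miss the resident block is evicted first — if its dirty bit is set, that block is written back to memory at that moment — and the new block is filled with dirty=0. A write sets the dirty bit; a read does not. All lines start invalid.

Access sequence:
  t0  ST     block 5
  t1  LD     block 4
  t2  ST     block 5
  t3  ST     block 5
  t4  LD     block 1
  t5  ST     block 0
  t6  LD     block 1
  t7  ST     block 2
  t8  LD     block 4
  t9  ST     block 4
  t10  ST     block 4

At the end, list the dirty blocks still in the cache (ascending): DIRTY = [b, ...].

0: W B5 → L1 miss [D]
1: R B4 → L0 miss [-]
2: W B5 → L1 hit [D]
3: W B5 → L1 hit [D]
4: R B1 → L1 miss wb→B5 [-]
5: W B0 → L0 miss [D]
6: R B1 → L1 hit [-]
7: W B2 → L0 miss wb→B0 [D]
8: R B4 → L0 miss wb→B2 [-]
9: W B4 → L0 hit [D]
10: W B4 → L0 hit [D]

DIRTY = [4]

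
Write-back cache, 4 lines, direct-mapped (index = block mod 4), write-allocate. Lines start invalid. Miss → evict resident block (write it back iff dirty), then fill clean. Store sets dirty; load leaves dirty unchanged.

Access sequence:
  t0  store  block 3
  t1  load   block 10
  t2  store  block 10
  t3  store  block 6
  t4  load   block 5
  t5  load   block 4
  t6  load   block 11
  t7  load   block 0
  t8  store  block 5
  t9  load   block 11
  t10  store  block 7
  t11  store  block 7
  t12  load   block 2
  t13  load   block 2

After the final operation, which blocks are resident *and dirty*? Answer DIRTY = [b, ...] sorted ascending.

0: W B3 → L3 miss [D]
1: R B10 → L2 miss [-]
2: W B10 → L2 hit [D]
3: W B6 → L2 miss wb→B10 [D]
4: R B5 → L1 miss [-]
5: R B4 → L0 miss [-]
6: R B11 → L3 miss wb→B3 [-]
7: R B0 → L0 miss [-]
8: W B5 → L1 hit [D]
9: R B11 → L3 hit [-]
10: W B7 → L3 miss [D]
11: W B7 → L3 hit [D]
12: R B2 → L2 miss wb→B6 [-]
13: R B2 → L2 hit [-]

DIRTY = [5, 7]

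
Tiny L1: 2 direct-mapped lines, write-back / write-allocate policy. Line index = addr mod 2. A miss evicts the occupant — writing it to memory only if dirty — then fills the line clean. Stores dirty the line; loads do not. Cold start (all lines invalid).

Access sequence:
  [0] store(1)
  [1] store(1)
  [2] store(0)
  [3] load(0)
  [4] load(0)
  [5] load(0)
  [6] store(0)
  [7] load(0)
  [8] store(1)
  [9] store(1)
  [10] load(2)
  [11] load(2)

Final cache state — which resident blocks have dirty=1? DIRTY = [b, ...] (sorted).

DIRTY = [1]

  0 | W B1 → L1 miss [D]
  1 | W B1 → L1 hit [D]
  2 | W B0 → L0 miss [D]
  3 | R B0 → L0 hit [D]
  4 | R B0 → L0 hit [D]
  5 | R B0 → L0 hit [D]
  6 | W B0 → L0 hit [D]
  7 | R B0 → L0 hit [D]
  8 | W B1 → L1 hit [D]
  9 | W B1 → L1 hit [D]
  10 | R B2 → L0 miss wb→B0 [-]
  11 | R B2 → L0 hit [-]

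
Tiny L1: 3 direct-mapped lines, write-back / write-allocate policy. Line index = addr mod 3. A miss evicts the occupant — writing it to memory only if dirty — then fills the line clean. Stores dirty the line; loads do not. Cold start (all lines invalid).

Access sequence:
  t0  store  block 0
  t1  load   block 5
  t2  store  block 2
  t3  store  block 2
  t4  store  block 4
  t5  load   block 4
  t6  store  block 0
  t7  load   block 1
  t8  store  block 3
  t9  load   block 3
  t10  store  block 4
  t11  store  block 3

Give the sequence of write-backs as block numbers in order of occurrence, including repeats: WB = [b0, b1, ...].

WB = [4, 0]

0: W B0 → L0 miss [D]
1: R B5 → L2 miss [-]
2: W B2 → L2 miss [D]
3: W B2 → L2 hit [D]
4: W B4 → L1 miss [D]
5: R B4 → L1 hit [D]
6: W B0 → L0 hit [D]
7: R B1 → L1 miss wb→B4 [-]
8: W B3 → L0 miss wb→B0 [D]
9: R B3 → L0 hit [D]
10: W B4 → L1 miss [D]
11: W B3 → L0 hit [D]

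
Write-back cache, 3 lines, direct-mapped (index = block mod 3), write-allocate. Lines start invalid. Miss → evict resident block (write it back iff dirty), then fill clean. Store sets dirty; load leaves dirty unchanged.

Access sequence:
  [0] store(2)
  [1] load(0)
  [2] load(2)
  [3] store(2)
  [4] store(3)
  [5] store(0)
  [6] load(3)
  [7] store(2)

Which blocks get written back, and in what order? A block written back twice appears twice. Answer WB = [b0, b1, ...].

WB = [3, 0]

0: W B2 → L2 miss [D]
1: R B0 → L0 miss [-]
2: R B2 → L2 hit [D]
3: W B2 → L2 hit [D]
4: W B3 → L0 miss [D]
5: W B0 → L0 miss wb→B3 [D]
6: R B3 → L0 miss wb→B0 [-]
7: W B2 → L2 hit [D]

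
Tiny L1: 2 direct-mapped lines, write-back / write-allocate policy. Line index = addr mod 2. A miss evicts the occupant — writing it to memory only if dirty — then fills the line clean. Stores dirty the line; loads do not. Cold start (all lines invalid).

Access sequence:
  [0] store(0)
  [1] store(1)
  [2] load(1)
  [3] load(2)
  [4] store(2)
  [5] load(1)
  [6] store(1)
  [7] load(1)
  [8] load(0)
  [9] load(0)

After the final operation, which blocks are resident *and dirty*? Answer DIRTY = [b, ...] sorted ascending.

0: W B0 -> L0 miss  d=D]
1: W B1 -> L1 miss  d=D]
2: R B1 -> L1 hit  d=D]
3: R B2 -> L0 miss wb->B0  d=-]
4: W B2 -> L0 hit  d=D]
5: R B1 -> L1 hit  d=D]
6: W B1 -> L1 hit  d=D]
7: R B1 -> L1 hit  d=D]
8: R B0 -> L0 miss wb->B2  d=-]
9: R B0 -> L0 hit  d=-]

DIRTY = [1]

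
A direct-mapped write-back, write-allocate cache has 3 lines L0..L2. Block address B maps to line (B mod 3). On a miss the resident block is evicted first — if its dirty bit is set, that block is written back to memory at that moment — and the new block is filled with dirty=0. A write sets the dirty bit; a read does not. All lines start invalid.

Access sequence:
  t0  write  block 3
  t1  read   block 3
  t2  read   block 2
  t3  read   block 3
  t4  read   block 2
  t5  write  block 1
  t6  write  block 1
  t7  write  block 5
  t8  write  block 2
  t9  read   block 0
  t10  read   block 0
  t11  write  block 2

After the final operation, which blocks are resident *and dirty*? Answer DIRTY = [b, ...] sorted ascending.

0: W B3 → L0 miss [D]
1: R B3 → L0 hit [D]
2: R B2 → L2 miss [-]
3: R B3 → L0 hit [D]
4: R B2 → L2 hit [-]
5: W B1 → L1 miss [D]
6: W B1 → L1 hit [D]
7: W B5 → L2 miss [D]
8: W B2 → L2 miss wb→B5 [D]
9: R B0 → L0 miss wb→B3 [-]
10: R B0 → L0 hit [-]
11: W B2 → L2 hit [D]

DIRTY = [1, 2]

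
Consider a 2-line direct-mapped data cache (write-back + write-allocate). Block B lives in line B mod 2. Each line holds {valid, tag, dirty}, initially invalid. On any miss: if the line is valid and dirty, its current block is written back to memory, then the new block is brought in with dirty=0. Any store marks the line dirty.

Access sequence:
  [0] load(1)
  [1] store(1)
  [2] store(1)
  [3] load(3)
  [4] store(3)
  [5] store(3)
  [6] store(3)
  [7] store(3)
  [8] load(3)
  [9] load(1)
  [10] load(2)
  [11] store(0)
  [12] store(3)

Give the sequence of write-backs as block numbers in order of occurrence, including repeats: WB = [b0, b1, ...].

0: R B1 -> L1 miss  d=-]
1: W B1 -> L1 hit  d=D]
2: W B1 -> L1 hit  d=D]
3: R B3 -> L1 miss wb->B1  d=-]
4: W B3 -> L1 hit  d=D]
5: W B3 -> L1 hit  d=D]
6: W B3 -> L1 hit  d=D]
7: W B3 -> L1 hit  d=D]
8: R B3 -> L1 hit  d=D]
9: R B1 -> L1 miss wb->B3  d=-]
10: R B2 -> L0 miss  d=-]
11: W B0 -> L0 miss  d=D]
12: W B3 -> L1 miss  d=D]

WB = [1, 3]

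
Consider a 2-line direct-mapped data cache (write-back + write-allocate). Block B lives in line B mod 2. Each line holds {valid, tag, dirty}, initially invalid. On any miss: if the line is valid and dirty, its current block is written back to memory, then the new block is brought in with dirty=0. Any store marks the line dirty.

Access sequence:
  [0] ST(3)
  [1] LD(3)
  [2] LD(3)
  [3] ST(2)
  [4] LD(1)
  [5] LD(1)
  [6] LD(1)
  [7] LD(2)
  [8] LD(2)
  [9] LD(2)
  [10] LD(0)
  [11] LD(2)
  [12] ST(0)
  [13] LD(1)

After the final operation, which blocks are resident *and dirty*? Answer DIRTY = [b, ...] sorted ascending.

DIRTY = [0]

0: W B3 -> L1 miss  d=D]
1: R B3 -> L1 hit  d=D]
2: R B3 -> L1 hit  d=D]
3: W B2 -> L0 miss  d=D]
4: R B1 -> L1 miss wb->B3  d=-]
5: R B1 -> L1 hit  d=-]
6: R B1 -> L1 hit  d=-]
7: R B2 -> L0 hit  d=D]
8: R B2 -> L0 hit  d=D]
9: R B2 -> L0 hit  d=D]
10: R B0 -> L0 miss wb->B2  d=-]
11: R B2 -> L0 miss  d=-]
12: W B0 -> L0 miss  d=D]
13: R B1 -> L1 hit  d=-]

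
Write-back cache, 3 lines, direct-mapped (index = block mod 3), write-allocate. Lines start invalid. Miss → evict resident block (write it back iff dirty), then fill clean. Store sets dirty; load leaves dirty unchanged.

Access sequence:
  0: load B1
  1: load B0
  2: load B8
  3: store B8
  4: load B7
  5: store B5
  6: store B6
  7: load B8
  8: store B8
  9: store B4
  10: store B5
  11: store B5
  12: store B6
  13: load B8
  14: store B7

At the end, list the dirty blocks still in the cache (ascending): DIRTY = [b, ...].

  0 | R B1 → L1 miss [-]
  1 | R B0 → L0 miss [-]
  2 | R B8 → L2 miss [-]
  3 | W B8 → L2 hit [D]
  4 | R B7 → L1 miss [-]
  5 | W B5 → L2 miss wb→B8 [D]
  6 | W B6 → L0 miss [D]
  7 | R B8 → L2 miss wb→B5 [-]
  8 | W B8 → L2 hit [D]
  9 | W B4 → L1 miss [D]
  10 | W B5 → L2 miss wb→B8 [D]
  11 | W B5 → L2 hit [D]
  12 | W B6 → L0 hit [D]
  13 | R B8 → L2 miss wb→B5 [-]
  14 | W B7 → L1 miss wb→B4 [D]

DIRTY = [6, 7]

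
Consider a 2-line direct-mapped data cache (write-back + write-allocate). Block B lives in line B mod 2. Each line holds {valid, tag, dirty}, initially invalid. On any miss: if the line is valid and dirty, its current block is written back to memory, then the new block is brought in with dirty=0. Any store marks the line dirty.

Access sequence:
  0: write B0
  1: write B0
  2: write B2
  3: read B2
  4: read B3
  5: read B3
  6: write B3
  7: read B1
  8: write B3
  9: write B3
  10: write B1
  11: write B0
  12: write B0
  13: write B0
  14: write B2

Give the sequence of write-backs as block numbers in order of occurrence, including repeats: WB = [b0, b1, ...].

  0 | W B0 → L0 miss [D]
  1 | W B0 → L0 hit [D]
  2 | W B2 → L0 miss wb→B0 [D]
  3 | R B2 → L0 hit [D]
  4 | R B3 → L1 miss [-]
  5 | R B3 → L1 hit [-]
  6 | W B3 → L1 hit [D]
  7 | R B1 → L1 miss wb→B3 [-]
  8 | W B3 → L1 miss [D]
  9 | W B3 → L1 hit [D]
  10 | W B1 → L1 miss wb→B3 [D]
  11 | W B0 → L0 miss wb→B2 [D]
  12 | W B0 → L0 hit [D]
  13 | W B0 → L0 hit [D]
  14 | W B2 → L0 miss wb→B0 [D]

WB = [0, 3, 3, 2, 0]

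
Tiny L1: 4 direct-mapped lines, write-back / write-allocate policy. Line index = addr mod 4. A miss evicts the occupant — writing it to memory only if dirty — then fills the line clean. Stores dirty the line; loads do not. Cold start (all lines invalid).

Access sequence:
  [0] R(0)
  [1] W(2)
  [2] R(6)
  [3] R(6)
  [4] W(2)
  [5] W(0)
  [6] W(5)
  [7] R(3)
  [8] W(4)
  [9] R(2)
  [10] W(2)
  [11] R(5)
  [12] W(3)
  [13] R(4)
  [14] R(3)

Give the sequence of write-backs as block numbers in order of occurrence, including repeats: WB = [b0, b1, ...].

WB = [2, 0]

  0 | R B0 → L0 miss [-]
  1 | W B2 → L2 miss [D]
  2 | R B6 → L2 miss wb→B2 [-]
  3 | R B6 → L2 hit [-]
  4 | W B2 → L2 miss [D]
  5 | W B0 → L0 hit [D]
  6 | W B5 → L1 miss [D]
  7 | R B3 → L3 miss [-]
  8 | W B4 → L0 miss wb→B0 [D]
  9 | R B2 → L2 hit [D]
  10 | W B2 → L2 hit [D]
  11 | R B5 → L1 hit [D]
  12 | W B3 → L3 hit [D]
  13 | R B4 → L0 hit [D]
  14 | R B3 → L3 hit [D]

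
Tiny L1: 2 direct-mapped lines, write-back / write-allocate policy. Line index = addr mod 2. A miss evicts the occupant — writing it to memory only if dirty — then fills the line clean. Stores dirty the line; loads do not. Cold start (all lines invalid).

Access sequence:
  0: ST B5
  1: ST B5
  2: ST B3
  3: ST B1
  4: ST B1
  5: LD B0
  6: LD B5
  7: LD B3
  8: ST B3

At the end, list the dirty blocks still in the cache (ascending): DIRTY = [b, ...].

DIRTY = [3]

  0 | W B5 → L1 miss [D]
  1 | W B5 → L1 hit [D]
  2 | W B3 → L1 miss wb→B5 [D]
  3 | W B1 → L1 miss wb→B3 [D]
  4 | W B1 → L1 hit [D]
  5 | R B0 → L0 miss [-]
  6 | R B5 → L1 miss wb→B1 [-]
  7 | R B3 → L1 miss [-]
  8 | W B3 → L1 hit [D]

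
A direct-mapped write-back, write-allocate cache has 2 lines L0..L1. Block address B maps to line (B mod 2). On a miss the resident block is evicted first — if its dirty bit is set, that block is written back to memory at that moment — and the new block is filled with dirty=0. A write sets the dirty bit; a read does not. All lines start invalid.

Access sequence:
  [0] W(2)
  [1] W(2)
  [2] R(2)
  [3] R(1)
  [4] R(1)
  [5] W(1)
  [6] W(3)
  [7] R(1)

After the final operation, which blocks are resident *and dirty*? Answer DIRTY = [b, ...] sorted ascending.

DIRTY = [2]

0: W B2 -> L0 miss  d=D]
1: W B2 -> L0 hit  d=D]
2: R B2 -> L0 hit  d=D]
3: R B1 -> L1 miss  d=-]
4: R B1 -> L1 hit  d=-]
5: W B1 -> L1 hit  d=D]
6: W B3 -> L1 miss wb->B1  d=D]
7: R B1 -> L1 miss wb->B3  d=-]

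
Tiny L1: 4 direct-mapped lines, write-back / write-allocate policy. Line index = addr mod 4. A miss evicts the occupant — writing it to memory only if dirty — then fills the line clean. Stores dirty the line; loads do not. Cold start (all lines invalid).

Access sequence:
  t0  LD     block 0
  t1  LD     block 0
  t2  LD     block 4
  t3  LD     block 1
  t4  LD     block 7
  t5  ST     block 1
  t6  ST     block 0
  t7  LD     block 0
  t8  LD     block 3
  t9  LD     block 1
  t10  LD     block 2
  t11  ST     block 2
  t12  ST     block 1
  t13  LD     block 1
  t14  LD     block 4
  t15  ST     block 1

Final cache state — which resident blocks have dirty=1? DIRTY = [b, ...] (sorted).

0: R B0 → L0 miss [-]
1: R B0 → L0 hit [-]
2: R B4 → L0 miss [-]
3: R B1 → L1 miss [-]
4: R B7 → L3 miss [-]
5: W B1 → L1 hit [D]
6: W B0 → L0 miss [D]
7: R B0 → L0 hit [D]
8: R B3 → L3 miss [-]
9: R B1 → L1 hit [D]
10: R B2 → L2 miss [-]
11: W B2 → L2 hit [D]
12: W B1 → L1 hit [D]
13: R B1 → L1 hit [D]
14: R B4 → L0 miss wb→B0 [-]
15: W B1 → L1 hit [D]

DIRTY = [1, 2]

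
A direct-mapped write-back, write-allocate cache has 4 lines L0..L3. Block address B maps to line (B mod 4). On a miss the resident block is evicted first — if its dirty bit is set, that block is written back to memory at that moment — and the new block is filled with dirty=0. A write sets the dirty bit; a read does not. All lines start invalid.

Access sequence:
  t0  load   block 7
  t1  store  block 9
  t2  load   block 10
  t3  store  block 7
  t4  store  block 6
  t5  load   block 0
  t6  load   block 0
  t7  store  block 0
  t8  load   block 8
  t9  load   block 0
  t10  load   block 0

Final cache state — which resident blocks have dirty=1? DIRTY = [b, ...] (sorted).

0: R B7 → L3 miss [-]
1: W B9 → L1 miss [D]
2: R B10 → L2 miss [-]
3: W B7 → L3 hit [D]
4: W B6 → L2 miss [D]
5: R B0 → L0 miss [-]
6: R B0 → L0 hit [-]
7: W B0 → L0 hit [D]
8: R B8 → L0 miss wb→B0 [-]
9: R B0 → L0 miss [-]
10: R B0 → L0 hit [-]

DIRTY = [6, 7, 9]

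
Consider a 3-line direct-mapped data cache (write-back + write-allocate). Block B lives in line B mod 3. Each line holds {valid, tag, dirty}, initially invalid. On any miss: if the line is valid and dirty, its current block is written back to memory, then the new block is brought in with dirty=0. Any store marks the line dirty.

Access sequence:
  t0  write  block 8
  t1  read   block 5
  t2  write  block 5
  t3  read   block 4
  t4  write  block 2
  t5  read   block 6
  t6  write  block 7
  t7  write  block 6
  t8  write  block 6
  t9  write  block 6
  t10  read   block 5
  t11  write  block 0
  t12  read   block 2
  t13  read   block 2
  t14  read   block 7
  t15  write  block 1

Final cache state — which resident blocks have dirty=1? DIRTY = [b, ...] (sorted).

DIRTY = [0, 1]

0: W B8 -> L2 miss  d=D]
1: R B5 -> L2 miss wb->B8  d=-]
2: W B5 -> L2 hit  d=D]
3: R B4 -> L1 miss  d=-]
4: W B2 -> L2 miss wb->B5  d=D]
5: R B6 -> L0 miss  d=-]
6: W B7 -> L1 miss  d=D]
7: W B6 -> L0 hit  d=D]
8: W B6 -> L0 hit  d=D]
9: W B6 -> L0 hit  d=D]
10: R B5 -> L2 miss wb->B2  d=-]
11: W B0 -> L0 miss wb->B6  d=D]
12: R B2 -> L2 miss  d=-]
13: R B2 -> L2 hit  d=-]
14: R B7 -> L1 hit  d=D]
15: W B1 -> L1 miss wb->B7  d=D]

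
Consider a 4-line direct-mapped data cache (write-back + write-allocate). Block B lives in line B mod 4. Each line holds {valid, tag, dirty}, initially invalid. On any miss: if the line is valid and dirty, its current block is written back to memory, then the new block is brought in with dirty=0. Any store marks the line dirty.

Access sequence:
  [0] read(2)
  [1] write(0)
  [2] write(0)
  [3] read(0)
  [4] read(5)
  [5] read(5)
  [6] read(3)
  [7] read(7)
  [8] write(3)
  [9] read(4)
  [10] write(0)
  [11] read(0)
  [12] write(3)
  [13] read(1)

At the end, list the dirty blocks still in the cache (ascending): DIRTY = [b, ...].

DIRTY = [0, 3]

0: R B2 -> L2 miss  d=-]
1: W B0 -> L0 miss  d=D]
2: W B0 -> L0 hit  d=D]
3: R B0 -> L0 hit  d=D]
4: R B5 -> L1 miss  d=-]
5: R B5 -> L1 hit  d=-]
6: R B3 -> L3 miss  d=-]
7: R B7 -> L3 miss  d=-]
8: W B3 -> L3 miss  d=D]
9: R B4 -> L0 miss wb->B0  d=-]
10: W B0 -> L0 miss  d=D]
11: R B0 -> L0 hit  d=D]
12: W B3 -> L3 hit  d=D]
13: R B1 -> L1 miss  d=-]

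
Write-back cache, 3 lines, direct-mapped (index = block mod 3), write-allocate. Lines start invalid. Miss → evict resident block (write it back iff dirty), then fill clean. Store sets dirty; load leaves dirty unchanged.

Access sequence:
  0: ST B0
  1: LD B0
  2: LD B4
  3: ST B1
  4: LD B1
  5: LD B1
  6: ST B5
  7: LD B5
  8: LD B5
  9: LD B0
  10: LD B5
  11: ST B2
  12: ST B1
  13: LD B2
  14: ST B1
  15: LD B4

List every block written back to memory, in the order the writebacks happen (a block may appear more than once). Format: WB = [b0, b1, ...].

WB = [5, 1]

0: W B0 -> L0 miss  d=D]
1: R B0 -> L0 hit  d=D]
2: R B4 -> L1 miss  d=-]
3: W B1 -> L1 miss  d=D]
4: R B1 -> L1 hit  d=D]
5: R B1 -> L1 hit  d=D]
6: W B5 -> L2 miss  d=D]
7: R B5 -> L2 hit  d=D]
8: R B5 -> L2 hit  d=D]
9: R B0 -> L0 hit  d=D]
10: R B5 -> L2 hit  d=D]
11: W B2 -> L2 miss wb->B5  d=D]
12: W B1 -> L1 hit  d=D]
13: R B2 -> L2 hit  d=D]
14: W B1 -> L1 hit  d=D]
15: R B4 -> L1 miss wb->B1  d=-]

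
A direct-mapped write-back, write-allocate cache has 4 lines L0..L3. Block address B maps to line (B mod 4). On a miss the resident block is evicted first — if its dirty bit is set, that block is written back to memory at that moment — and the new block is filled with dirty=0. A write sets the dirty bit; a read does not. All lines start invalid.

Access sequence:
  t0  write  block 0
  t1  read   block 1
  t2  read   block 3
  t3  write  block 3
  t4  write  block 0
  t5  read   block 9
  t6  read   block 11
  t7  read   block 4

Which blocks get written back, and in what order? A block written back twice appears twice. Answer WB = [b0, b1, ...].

WB = [3, 0]

0: W B0 → L0 miss [D]
1: R B1 → L1 miss [-]
2: R B3 → L3 miss [-]
3: W B3 → L3 hit [D]
4: W B0 → L0 hit [D]
5: R B9 → L1 miss [-]
6: R B11 → L3 miss wb→B3 [-]
7: R B4 → L0 miss wb→B0 [-]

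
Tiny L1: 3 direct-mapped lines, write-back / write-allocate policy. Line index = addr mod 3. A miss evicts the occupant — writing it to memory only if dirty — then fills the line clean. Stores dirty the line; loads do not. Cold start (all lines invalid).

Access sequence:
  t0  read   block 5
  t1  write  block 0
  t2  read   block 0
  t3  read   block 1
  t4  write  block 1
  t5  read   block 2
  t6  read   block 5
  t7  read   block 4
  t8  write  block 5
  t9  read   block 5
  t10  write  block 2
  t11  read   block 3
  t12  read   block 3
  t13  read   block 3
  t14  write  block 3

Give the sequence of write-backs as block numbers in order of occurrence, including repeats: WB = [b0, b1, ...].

WB = [1, 5, 0]

0: R B5 → L2 miss [-]
1: W B0 → L0 miss [D]
2: R B0 → L0 hit [D]
3: R B1 → L1 miss [-]
4: W B1 → L1 hit [D]
5: R B2 → L2 miss [-]
6: R B5 → L2 miss [-]
7: R B4 → L1 miss wb→B1 [-]
8: W B5 → L2 hit [D]
9: R B5 → L2 hit [D]
10: W B2 → L2 miss wb→B5 [D]
11: R B3 → L0 miss wb→B0 [-]
12: R B3 → L0 hit [-]
13: R B3 → L0 hit [-]
14: W B3 → L0 hit [D]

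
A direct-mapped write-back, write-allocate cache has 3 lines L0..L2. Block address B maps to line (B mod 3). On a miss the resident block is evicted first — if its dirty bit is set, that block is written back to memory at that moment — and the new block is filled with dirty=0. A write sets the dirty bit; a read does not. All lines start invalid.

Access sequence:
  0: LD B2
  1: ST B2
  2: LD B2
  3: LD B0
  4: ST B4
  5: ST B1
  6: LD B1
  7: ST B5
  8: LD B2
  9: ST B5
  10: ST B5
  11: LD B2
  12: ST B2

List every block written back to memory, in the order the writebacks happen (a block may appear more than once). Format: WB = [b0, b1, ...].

WB = [4, 2, 5, 5]

  0 | R B2 → L2 miss [-]
  1 | W B2 → L2 hit [D]
  2 | R B2 → L2 hit [D]
  3 | R B0 → L0 miss [-]
  4 | W B4 → L1 miss [D]
  5 | W B1 → L1 miss wb→B4 [D]
  6 | R B1 → L1 hit [D]
  7 | W B5 → L2 miss wb→B2 [D]
  8 | R B2 → L2 miss wb→B5 [-]
  9 | W B5 → L2 miss [D]
  10 | W B5 → L2 hit [D]
  11 | R B2 → L2 miss wb→B5 [-]
  12 | W B2 → L2 hit [D]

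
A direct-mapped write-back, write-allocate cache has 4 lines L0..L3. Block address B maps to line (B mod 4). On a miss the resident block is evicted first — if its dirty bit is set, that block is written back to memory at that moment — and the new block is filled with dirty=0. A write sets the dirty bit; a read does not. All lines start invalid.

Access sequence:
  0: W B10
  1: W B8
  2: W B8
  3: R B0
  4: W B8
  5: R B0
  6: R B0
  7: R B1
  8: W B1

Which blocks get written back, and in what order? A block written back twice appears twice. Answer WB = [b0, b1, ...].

WB = [8, 8]

  0 | W B10 → L2 miss [D]
  1 | W B8 → L0 miss [D]
  2 | W B8 → L0 hit [D]
  3 | R B0 → L0 miss wb→B8 [-]
  4 | W B8 → L0 miss [D]
  5 | R B0 → L0 miss wb→B8 [-]
  6 | R B0 → L0 hit [-]
  7 | R B1 → L1 miss [-]
  8 | W B1 → L1 hit [D]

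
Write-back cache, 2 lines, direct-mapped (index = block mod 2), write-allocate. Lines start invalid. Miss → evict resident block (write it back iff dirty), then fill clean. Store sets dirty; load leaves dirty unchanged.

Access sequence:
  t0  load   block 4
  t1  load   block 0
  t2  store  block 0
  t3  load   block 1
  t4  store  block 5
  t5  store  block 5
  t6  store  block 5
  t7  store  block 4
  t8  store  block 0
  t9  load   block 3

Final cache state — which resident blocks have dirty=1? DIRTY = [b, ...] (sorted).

  0 | R B4 → L0 miss [-]
  1 | R B0 → L0 miss [-]
  2 | W B0 → L0 hit [D]
  3 | R B1 → L1 miss [-]
  4 | W B5 → L1 miss [D]
  5 | W B5 → L1 hit [D]
  6 | W B5 → L1 hit [D]
  7 | W B4 → L0 miss wb→B0 [D]
  8 | W B0 → L0 miss wb→B4 [D]
  9 | R B3 → L1 miss wb→B5 [-]

DIRTY = [0]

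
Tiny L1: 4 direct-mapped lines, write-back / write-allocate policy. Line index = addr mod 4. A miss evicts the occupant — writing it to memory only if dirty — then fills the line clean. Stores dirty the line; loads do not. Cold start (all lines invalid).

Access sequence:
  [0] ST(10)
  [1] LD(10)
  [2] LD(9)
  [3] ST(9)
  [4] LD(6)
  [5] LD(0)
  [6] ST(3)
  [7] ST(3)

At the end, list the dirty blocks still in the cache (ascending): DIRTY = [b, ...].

  0 | W B10 → L2 miss [D]
  1 | R B10 → L2 hit [D]
  2 | R B9 → L1 miss [-]
  3 | W B9 → L1 hit [D]
  4 | R B6 → L2 miss wb→B10 [-]
  5 | R B0 → L0 miss [-]
  6 | W B3 → L3 miss [D]
  7 | W B3 → L3 hit [D]

DIRTY = [3, 9]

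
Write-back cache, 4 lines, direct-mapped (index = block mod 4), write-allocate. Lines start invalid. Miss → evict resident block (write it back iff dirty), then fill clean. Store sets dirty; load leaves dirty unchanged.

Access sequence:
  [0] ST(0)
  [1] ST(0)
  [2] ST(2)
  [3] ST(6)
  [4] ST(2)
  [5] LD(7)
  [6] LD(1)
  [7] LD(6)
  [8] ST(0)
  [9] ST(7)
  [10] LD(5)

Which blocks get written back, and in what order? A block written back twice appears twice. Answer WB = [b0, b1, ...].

0: W B0 → L0 miss [D]
1: W B0 → L0 hit [D]
2: W B2 → L2 miss [D]
3: W B6 → L2 miss wb→B2 [D]
4: W B2 → L2 miss wb→B6 [D]
5: R B7 → L3 miss [-]
6: R B1 → L1 miss [-]
7: R B6 → L2 miss wb→B2 [-]
8: W B0 → L0 hit [D]
9: W B7 → L3 hit [D]
10: R B5 → L1 miss [-]

WB = [2, 6, 2]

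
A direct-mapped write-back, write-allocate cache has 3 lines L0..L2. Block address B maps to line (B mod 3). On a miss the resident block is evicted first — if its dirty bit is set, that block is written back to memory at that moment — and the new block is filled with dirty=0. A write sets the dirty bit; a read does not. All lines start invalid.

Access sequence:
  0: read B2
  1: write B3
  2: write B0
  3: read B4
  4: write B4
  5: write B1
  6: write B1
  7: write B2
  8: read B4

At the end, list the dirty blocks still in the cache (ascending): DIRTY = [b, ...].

0: R B2 → L2 miss [-]
1: W B3 → L0 miss [D]
2: W B0 → L0 miss wb→B3 [D]
3: R B4 → L1 miss [-]
4: W B4 → L1 hit [D]
5: W B1 → L1 miss wb→B4 [D]
6: W B1 → L1 hit [D]
7: W B2 → L2 hit [D]
8: R B4 → L1 miss wb→B1 [-]

DIRTY = [0, 2]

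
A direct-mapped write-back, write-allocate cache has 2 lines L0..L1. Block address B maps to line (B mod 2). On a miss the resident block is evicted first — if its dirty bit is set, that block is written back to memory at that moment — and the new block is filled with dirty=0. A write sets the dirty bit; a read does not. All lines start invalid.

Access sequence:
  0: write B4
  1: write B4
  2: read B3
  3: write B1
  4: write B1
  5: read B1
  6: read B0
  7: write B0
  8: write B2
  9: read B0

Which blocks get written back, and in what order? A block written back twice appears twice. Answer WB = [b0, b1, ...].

0: W B4 -> L0 miss  d=D]
1: W B4 -> L0 hit  d=D]
2: R B3 -> L1 miss  d=-]
3: W B1 -> L1 miss  d=D]
4: W B1 -> L1 hit  d=D]
5: R B1 -> L1 hit  d=D]
6: R B0 -> L0 miss wb->B4  d=-]
7: W B0 -> L0 hit  d=D]
8: W B2 -> L0 miss wb->B0  d=D]
9: R B0 -> L0 miss wb->B2  d=-]

WB = [4, 0, 2]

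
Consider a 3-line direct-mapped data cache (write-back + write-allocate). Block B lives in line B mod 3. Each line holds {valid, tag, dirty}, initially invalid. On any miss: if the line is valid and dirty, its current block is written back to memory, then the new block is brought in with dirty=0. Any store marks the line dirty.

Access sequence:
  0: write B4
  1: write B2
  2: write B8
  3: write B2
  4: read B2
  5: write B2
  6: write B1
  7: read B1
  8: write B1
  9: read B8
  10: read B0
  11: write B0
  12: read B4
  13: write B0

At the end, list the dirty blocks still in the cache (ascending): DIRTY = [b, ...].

  0 | W B4 → L1 miss [D]
  1 | W B2 → L2 miss [D]
  2 | W B8 → L2 miss wb→B2 [D]
  3 | W B2 → L2 miss wb→B8 [D]
  4 | R B2 → L2 hit [D]
  5 | W B2 → L2 hit [D]
  6 | W B1 → L1 miss wb→B4 [D]
  7 | R B1 → L1 hit [D]
  8 | W B1 → L1 hit [D]
  9 | R B8 → L2 miss wb→B2 [-]
  10 | R B0 → L0 miss [-]
  11 | W B0 → L0 hit [D]
  12 | R B4 → L1 miss wb→B1 [-]
  13 | W B0 → L0 hit [D]

DIRTY = [0]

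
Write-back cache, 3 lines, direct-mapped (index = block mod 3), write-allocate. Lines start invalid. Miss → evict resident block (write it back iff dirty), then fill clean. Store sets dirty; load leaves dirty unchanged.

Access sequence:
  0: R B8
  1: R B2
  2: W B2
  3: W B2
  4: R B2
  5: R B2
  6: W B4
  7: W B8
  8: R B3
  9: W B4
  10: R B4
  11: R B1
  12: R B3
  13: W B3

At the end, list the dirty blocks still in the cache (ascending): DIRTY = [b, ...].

DIRTY = [3, 8]

  0 | R B8 → L2 miss [-]
  1 | R B2 → L2 miss [-]
  2 | W B2 → L2 hit [D]
  3 | W B2 → L2 hit [D]
  4 | R B2 → L2 hit [D]
  5 | R B2 → L2 hit [D]
  6 | W B4 → L1 miss [D]
  7 | W B8 → L2 miss wb→B2 [D]
  8 | R B3 → L0 miss [-]
  9 | W B4 → L1 hit [D]
  10 | R B4 → L1 hit [D]
  11 | R B1 → L1 miss wb→B4 [-]
  12 | R B3 → L0 hit [-]
  13 | W B3 → L0 hit [D]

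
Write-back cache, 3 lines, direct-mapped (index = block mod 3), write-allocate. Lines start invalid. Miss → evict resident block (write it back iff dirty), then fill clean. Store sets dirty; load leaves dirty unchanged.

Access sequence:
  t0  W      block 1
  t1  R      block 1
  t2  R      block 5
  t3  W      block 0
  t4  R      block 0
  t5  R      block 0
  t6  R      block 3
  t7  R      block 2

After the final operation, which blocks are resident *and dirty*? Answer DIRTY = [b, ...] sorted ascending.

0: W B1 → L1 miss [D]
1: R B1 → L1 hit [D]
2: R B5 → L2 miss [-]
3: W B0 → L0 miss [D]
4: R B0 → L0 hit [D]
5: R B0 → L0 hit [D]
6: R B3 → L0 miss wb→B0 [-]
7: R B2 → L2 miss [-]

DIRTY = [1]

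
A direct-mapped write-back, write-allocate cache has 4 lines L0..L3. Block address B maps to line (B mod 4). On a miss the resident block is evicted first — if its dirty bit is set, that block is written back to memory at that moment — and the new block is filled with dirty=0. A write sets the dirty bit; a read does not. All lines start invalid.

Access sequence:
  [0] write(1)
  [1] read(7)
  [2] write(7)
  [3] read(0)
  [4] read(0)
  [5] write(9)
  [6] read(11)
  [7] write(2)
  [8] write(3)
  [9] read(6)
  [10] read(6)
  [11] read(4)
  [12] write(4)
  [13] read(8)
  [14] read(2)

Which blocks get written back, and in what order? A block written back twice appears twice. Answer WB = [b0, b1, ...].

0: W B1 → L1 miss [D]
1: R B7 → L3 miss [-]
2: W B7 → L3 hit [D]
3: R B0 → L0 miss [-]
4: R B0 → L0 hit [-]
5: W B9 → L1 miss wb→B1 [D]
6: R B11 → L3 miss wb→B7 [-]
7: W B2 → L2 miss [D]
8: W B3 → L3 miss [D]
9: R B6 → L2 miss wb→B2 [-]
10: R B6 → L2 hit [-]
11: R B4 → L0 miss [-]
12: W B4 → L0 hit [D]
13: R B8 → L0 miss wb→B4 [-]
14: R B2 → L2 miss [-]

WB = [1, 7, 2, 4]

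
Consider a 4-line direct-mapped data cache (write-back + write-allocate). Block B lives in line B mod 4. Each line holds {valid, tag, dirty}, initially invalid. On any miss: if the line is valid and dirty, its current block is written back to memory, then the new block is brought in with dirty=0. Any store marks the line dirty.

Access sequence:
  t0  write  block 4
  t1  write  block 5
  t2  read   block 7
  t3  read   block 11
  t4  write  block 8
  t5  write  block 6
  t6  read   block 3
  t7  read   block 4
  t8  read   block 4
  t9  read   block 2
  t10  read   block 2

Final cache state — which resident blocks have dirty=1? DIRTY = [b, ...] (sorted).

0: W B4 → L0 miss [D]
1: W B5 → L1 miss [D]
2: R B7 → L3 miss [-]
3: R B11 → L3 miss [-]
4: W B8 → L0 miss wb→B4 [D]
5: W B6 → L2 miss [D]
6: R B3 → L3 miss [-]
7: R B4 → L0 miss wb→B8 [-]
8: R B4 → L0 hit [-]
9: R B2 → L2 miss wb→B6 [-]
10: R B2 → L2 hit [-]

DIRTY = [5]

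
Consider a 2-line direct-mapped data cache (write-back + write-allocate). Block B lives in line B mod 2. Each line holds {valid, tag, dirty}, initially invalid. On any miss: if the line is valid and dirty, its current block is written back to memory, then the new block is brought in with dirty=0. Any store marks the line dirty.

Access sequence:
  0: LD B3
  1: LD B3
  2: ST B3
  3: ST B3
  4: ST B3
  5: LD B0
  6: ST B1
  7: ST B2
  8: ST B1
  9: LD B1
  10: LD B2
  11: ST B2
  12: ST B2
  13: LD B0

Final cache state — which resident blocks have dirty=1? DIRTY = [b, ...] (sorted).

DIRTY = [1]

  0 | R B3 → L1 miss [-]
  1 | R B3 → L1 hit [-]
  2 | W B3 → L1 hit [D]
  3 | W B3 → L1 hit [D]
  4 | W B3 → L1 hit [D]
  5 | R B0 → L0 miss [-]
  6 | W B1 → L1 miss wb→B3 [D]
  7 | W B2 → L0 miss [D]
  8 | W B1 → L1 hit [D]
  9 | R B1 → L1 hit [D]
  10 | R B2 → L0 hit [D]
  11 | W B2 → L0 hit [D]
  12 | W B2 → L0 hit [D]
  13 | R B0 → L0 miss wb→B2 [-]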